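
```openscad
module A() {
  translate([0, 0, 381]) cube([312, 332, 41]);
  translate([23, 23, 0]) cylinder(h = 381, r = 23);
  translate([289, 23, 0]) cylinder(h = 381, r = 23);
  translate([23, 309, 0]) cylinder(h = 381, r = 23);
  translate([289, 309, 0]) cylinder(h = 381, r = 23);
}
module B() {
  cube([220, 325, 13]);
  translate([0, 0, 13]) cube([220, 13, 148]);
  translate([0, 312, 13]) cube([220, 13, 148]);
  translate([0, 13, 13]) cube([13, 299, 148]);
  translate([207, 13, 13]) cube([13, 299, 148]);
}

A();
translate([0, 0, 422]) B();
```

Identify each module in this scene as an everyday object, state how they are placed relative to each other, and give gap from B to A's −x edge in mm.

The open box's min-x is at 0; the stool's min-x is 0; gap = 0 mm.

A is a stool. B is an open box. The open box is on top of the stool. The gap from the open box to the stool's −x edge is 0 mm.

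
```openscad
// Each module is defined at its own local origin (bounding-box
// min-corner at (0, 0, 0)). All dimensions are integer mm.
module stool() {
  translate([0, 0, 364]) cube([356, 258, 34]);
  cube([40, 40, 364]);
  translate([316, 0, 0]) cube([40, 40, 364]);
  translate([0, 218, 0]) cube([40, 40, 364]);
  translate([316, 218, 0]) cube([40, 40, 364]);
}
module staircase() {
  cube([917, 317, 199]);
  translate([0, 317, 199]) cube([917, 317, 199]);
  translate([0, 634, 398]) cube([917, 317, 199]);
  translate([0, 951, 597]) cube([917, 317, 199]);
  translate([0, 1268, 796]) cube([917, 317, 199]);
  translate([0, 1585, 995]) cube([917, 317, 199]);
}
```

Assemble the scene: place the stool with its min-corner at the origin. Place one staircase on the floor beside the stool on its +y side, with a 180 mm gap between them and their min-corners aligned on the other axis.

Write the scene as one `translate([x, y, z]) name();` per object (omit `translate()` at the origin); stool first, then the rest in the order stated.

stool();
translate([0, 438, 0]) staircase();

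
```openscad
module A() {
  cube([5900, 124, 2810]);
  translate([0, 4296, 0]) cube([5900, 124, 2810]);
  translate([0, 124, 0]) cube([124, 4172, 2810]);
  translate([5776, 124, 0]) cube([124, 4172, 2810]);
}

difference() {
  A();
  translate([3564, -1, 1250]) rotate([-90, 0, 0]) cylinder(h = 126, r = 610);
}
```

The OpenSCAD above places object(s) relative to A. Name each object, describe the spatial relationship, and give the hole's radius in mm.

A is a house frame. The house frame has a circular hole through its front wall. The hole's radius is 610 mm.

The subtracted cylinder has r = 610 mm.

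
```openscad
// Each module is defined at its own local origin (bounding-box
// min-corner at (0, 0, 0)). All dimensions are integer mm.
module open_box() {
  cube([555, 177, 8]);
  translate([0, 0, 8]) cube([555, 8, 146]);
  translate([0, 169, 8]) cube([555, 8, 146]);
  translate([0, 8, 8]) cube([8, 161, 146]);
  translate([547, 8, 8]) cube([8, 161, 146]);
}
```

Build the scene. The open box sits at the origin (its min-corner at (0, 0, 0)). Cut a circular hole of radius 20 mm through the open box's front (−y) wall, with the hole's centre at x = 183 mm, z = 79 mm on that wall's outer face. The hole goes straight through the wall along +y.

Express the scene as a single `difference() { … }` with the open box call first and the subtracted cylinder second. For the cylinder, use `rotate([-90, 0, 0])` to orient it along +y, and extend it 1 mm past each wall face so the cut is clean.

difference() {
  open_box();
  translate([183, -1, 79]) rotate([-90, 0, 0]) cylinder(h = 10, r = 20);
}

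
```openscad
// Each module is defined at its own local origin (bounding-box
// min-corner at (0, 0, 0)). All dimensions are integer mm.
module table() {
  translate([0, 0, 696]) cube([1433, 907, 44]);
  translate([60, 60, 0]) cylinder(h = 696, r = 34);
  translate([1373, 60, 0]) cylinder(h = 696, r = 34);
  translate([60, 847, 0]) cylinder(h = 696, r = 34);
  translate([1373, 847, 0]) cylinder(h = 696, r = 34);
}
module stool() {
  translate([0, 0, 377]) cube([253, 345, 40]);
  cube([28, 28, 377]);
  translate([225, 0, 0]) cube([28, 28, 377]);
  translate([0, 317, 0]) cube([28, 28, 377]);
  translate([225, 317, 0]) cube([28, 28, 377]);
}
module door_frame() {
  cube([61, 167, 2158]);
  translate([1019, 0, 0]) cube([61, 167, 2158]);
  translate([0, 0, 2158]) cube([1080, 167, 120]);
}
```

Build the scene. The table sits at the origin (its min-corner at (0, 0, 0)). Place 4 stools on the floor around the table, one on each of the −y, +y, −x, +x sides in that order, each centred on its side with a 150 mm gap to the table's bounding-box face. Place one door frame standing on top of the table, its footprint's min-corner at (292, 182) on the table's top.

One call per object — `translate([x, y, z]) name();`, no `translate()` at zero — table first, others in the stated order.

table();
translate([590, -495, 0]) stool();
translate([590, 1057, 0]) stool();
translate([-403, 281, 0]) stool();
translate([1583, 281, 0]) stool();
translate([292, 182, 740]) door_frame();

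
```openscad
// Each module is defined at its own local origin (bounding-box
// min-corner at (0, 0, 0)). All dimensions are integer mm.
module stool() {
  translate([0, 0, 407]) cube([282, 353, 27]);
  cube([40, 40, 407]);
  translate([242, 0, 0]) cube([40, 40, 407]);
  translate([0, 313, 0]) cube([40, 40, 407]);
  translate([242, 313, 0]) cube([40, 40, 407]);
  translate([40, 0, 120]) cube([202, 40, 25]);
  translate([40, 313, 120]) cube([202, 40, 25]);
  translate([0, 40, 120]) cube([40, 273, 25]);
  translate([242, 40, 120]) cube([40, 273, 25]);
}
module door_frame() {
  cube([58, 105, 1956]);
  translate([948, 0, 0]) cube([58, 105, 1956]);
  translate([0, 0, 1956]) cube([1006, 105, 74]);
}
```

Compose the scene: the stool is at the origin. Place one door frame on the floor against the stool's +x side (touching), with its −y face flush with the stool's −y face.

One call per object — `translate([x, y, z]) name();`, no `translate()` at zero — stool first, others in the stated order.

stool();
translate([282, 0, 0]) door_frame();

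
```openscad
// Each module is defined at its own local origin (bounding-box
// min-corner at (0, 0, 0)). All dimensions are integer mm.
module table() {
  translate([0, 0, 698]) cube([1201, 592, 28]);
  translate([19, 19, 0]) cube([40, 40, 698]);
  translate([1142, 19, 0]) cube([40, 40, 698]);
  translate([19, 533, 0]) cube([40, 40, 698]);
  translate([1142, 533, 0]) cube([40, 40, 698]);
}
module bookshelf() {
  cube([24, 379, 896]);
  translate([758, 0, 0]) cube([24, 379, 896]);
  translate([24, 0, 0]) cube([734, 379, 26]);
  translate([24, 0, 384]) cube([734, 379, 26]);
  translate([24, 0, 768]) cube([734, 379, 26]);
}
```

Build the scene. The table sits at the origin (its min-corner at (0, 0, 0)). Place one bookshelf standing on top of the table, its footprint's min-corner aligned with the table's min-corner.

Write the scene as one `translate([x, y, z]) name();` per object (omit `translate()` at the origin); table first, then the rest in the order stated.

table();
translate([0, 0, 726]) bookshelf();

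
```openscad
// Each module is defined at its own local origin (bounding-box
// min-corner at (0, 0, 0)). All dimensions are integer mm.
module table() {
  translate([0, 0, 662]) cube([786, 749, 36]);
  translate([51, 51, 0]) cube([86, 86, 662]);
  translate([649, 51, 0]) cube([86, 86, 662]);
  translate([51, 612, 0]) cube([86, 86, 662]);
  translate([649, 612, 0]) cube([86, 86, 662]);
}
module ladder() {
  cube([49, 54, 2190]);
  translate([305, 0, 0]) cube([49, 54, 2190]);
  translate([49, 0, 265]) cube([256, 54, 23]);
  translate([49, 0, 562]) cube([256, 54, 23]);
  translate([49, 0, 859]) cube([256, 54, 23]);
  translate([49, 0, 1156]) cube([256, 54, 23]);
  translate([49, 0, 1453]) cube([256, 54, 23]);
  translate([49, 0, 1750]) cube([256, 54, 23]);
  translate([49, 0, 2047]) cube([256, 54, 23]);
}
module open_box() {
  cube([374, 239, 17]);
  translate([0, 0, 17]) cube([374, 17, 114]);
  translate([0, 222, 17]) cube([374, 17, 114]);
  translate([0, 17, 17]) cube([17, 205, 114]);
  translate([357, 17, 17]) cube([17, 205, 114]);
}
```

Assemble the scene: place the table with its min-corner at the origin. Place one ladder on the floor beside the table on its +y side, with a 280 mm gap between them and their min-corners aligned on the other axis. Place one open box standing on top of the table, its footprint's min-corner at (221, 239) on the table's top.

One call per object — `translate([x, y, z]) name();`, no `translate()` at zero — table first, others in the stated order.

table();
translate([0, 1029, 0]) ladder();
translate([221, 239, 698]) open_box();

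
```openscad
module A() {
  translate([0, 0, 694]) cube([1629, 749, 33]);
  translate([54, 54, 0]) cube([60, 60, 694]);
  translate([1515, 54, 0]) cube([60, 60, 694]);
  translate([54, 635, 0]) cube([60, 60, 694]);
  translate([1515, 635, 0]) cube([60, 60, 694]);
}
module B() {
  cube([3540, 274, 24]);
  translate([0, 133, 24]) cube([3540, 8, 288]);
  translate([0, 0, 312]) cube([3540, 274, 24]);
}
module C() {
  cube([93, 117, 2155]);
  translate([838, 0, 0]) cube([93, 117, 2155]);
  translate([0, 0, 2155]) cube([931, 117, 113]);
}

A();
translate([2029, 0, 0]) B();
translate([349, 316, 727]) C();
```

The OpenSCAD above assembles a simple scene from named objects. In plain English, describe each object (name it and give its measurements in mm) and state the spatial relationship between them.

A is a table with a 1629×749 mm rectangular top, 33 mm thick, top surface at z = 727 mm, supported by four 60×60 mm square legs, each inset 54 mm from the nearest pair of top edges, running from the floor.

B is an I-beam lying along x, 3540 mm long. Overall section height 336 mm. Two flanges 274 mm wide (y) and 24 mm thick, one on the floor and one at the top; a web 8 mm thick runs between them, centred on the flange width.

C is a rectangular door frame: two vertical jambs of 93×117 mm section, 2155 mm tall, with a clear opening 745 mm wide between their inner faces. A header 113 mm tall and 117 mm deep lies on top of the jambs and spans the full outside width.

The I-beam is on the floor beside the table on its +x side. The door frame is on top of the table, centred.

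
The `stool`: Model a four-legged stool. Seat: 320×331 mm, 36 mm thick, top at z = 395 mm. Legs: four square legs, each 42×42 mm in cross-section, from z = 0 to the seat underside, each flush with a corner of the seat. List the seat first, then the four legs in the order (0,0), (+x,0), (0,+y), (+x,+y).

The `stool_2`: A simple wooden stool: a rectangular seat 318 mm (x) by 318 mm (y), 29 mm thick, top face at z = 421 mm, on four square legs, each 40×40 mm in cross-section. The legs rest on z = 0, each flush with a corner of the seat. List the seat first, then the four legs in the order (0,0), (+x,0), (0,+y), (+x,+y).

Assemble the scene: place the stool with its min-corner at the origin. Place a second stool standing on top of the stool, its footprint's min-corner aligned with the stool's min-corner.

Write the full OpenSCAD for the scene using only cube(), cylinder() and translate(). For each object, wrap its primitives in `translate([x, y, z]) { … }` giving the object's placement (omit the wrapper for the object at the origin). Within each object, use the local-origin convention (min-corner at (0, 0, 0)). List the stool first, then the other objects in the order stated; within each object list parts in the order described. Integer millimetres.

translate([0, 0, 359]) cube([320, 331, 36]);
cube([42, 42, 359]);
translate([278, 0, 0]) cube([42, 42, 359]);
translate([0, 289, 0]) cube([42, 42, 359]);
translate([278, 289, 0]) cube([42, 42, 359]);
translate([0, 0, 395]) {
  translate([0, 0, 392]) cube([318, 318, 29]);
  cube([40, 40, 392]);
  translate([278, 0, 0]) cube([40, 40, 392]);
  translate([0, 278, 0]) cube([40, 40, 392]);
  translate([278, 278, 0]) cube([40, 40, 392]);
}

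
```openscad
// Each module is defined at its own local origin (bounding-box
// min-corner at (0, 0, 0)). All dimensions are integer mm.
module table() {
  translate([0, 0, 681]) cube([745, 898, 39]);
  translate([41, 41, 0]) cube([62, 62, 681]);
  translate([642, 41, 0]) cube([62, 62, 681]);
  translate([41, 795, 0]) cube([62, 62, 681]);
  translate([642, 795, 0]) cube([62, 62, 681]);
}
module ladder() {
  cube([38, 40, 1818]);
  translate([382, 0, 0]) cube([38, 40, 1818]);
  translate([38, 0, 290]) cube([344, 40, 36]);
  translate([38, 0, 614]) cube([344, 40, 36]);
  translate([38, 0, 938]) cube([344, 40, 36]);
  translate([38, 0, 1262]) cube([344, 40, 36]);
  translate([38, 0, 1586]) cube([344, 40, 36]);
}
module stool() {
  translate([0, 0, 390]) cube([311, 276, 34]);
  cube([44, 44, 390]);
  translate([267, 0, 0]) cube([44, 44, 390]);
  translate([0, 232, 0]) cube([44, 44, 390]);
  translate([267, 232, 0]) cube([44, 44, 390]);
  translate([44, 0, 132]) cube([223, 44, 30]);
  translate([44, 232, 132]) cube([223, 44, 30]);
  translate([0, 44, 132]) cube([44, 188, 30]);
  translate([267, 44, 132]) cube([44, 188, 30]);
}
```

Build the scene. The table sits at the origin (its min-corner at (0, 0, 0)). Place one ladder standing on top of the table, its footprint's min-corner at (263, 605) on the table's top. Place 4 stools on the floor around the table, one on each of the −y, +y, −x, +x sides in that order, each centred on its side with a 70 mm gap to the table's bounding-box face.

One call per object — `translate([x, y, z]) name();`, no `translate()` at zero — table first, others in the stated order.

table();
translate([263, 605, 720]) ladder();
translate([217, -346, 0]) stool();
translate([217, 968, 0]) stool();
translate([-381, 311, 0]) stool();
translate([815, 311, 0]) stool();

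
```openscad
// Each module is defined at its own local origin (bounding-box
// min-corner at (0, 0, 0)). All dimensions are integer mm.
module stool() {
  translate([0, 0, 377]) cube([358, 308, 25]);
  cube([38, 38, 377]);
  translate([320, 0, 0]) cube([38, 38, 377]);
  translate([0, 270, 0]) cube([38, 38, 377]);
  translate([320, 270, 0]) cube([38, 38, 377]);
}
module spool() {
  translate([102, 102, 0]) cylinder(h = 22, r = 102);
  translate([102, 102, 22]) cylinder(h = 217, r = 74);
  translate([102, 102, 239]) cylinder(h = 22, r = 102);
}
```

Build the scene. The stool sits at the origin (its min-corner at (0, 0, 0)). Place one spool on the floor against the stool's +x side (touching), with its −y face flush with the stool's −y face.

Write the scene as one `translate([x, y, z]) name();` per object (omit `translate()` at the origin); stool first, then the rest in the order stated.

stool();
translate([358, 0, 0]) spool();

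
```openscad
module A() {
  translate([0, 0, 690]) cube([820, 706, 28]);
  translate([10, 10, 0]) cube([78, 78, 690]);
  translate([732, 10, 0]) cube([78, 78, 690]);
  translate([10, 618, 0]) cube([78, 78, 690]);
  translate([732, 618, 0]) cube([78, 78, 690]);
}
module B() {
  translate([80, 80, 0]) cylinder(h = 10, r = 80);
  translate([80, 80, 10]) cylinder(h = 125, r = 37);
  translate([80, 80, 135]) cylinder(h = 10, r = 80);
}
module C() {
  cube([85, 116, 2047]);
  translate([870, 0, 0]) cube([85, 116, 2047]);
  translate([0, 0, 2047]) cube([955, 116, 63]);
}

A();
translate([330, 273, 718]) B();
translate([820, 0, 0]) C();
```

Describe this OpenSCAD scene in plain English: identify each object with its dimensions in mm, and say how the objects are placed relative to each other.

A is a rectangular dining table. The top is 820×706×28 mm with its upper surface at z = 718 mm. It stands on four 78×78 mm square legs, each inset 10 mm from the nearest pair of top edges, running from the floor to the underside of the top.

B is a spool: two coaxial disc flanges of radius 80 mm and thickness 10 mm, joined by a core cylinder of radius 37 mm and height 125 mm. The lower flange rests on z = 0 and the three cylinders share a vertical axis.

C is a door frame. The clear opening is 785 mm wide and 2047 mm high. Two 85 mm wide jambs, 116 mm deep, stand either side of the opening from the floor to the top of the opening. A 63 mm thick head sits across the top of both jambs, spanning the full outside width of the frame.

The spool is on top of the table, centred. The door frame is against the table's +x side, with their −y faces flush.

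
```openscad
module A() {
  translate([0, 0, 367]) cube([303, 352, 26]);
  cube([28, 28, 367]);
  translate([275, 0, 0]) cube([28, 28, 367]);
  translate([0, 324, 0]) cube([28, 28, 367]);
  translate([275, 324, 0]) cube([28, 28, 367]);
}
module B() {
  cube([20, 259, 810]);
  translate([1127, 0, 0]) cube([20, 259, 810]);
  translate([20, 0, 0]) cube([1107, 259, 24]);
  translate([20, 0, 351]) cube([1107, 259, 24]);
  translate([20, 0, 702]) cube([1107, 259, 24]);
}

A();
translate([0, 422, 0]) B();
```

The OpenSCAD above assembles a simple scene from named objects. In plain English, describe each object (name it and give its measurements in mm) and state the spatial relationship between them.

A is a four-legged stool. The seat is a 303×352×26 mm slab whose top surface is at z = 393 mm; four square legs, each 28×28 mm in cross-section, run from the floor (z = 0) to the underside of the seat, each flush with a corner of the seat.

B is a bookshelf 1147 mm wide overall, 259 mm deep and 810 mm tall. The two sides are 20 mm thick vertical panels. 3 horizontal shelves of 24 mm thickness span between the inner faces of the sides; the lowest shelf sits on the floor and shelves are stacked with a clear vertical gap of 327 mm between each pair.

The bookshelf is on the floor beside the stool on its +y side.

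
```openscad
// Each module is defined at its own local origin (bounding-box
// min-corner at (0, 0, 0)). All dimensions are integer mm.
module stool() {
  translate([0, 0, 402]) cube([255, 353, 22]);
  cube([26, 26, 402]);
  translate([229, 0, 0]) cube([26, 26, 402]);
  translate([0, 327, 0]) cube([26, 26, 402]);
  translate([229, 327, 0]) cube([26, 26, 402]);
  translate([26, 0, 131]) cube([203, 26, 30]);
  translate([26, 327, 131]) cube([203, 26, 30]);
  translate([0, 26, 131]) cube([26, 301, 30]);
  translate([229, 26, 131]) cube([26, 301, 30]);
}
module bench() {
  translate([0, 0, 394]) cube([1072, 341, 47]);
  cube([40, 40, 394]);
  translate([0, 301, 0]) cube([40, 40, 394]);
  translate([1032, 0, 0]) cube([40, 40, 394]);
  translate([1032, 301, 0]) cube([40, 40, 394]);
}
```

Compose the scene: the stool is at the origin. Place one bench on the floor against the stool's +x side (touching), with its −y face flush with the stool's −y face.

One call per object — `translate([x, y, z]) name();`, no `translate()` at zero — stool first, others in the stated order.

stool();
translate([255, 0, 0]) bench();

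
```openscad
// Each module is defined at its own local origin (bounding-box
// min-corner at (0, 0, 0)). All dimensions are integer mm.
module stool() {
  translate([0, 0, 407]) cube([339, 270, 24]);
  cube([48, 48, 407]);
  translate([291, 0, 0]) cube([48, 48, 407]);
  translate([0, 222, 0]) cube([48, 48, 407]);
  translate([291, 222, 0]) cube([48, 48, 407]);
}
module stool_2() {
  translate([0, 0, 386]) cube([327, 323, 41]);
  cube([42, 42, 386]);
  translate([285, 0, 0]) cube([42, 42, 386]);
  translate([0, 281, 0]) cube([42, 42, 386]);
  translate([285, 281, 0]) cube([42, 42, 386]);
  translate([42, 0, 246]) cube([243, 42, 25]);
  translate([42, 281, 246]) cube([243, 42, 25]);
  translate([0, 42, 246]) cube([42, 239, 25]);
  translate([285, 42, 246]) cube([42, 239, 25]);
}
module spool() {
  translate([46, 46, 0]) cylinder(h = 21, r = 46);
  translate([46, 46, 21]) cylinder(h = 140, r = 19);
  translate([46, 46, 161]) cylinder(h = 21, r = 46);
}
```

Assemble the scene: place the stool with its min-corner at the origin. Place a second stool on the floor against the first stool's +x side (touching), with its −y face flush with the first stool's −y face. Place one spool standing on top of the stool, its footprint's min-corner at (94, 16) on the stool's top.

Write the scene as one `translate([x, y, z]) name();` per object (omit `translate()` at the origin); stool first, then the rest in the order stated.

stool();
translate([339, 0, 0]) stool_2();
translate([94, 16, 431]) spool();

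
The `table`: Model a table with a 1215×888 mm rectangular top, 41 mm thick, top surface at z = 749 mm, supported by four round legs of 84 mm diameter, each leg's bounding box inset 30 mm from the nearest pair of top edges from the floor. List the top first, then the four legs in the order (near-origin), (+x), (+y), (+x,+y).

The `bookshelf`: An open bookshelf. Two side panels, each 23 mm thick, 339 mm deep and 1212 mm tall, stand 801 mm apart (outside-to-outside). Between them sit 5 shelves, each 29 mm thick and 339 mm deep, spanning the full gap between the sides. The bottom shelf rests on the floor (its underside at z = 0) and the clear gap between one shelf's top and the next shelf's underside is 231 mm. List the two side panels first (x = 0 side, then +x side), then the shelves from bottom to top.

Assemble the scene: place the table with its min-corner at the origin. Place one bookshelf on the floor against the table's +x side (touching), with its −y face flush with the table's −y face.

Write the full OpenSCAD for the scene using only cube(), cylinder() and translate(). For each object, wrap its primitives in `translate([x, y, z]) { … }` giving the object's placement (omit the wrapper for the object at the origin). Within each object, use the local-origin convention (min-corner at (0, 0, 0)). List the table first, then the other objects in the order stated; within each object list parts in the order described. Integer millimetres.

translate([0, 0, 708]) cube([1215, 888, 41]);
translate([72, 72, 0]) cylinder(h = 708, r = 42);
translate([1143, 72, 0]) cylinder(h = 708, r = 42);
translate([72, 816, 0]) cylinder(h = 708, r = 42);
translate([1143, 816, 0]) cylinder(h = 708, r = 42);
translate([1215, 0, 0]) {
  cube([23, 339, 1212]);
  translate([778, 0, 0]) cube([23, 339, 1212]);
  translate([23, 0, 0]) cube([755, 339, 29]);
  translate([23, 0, 260]) cube([755, 339, 29]);
  translate([23, 0, 520]) cube([755, 339, 29]);
  translate([23, 0, 780]) cube([755, 339, 29]);
  translate([23, 0, 1040]) cube([755, 339, 29]);
}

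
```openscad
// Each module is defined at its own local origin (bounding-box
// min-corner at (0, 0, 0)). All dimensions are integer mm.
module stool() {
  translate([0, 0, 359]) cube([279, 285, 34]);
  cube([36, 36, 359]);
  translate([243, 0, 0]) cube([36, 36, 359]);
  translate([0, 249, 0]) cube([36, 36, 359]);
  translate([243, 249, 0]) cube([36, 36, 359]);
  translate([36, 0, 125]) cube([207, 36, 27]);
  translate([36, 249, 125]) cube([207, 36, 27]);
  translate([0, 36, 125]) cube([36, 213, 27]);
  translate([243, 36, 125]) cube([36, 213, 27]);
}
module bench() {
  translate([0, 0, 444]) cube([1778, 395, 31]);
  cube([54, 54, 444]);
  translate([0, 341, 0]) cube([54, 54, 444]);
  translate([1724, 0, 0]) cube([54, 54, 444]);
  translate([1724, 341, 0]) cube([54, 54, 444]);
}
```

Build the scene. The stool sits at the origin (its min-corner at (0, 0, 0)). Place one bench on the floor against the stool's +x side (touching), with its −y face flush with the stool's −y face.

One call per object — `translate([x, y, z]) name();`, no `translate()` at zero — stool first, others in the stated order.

stool();
translate([279, 0, 0]) bench();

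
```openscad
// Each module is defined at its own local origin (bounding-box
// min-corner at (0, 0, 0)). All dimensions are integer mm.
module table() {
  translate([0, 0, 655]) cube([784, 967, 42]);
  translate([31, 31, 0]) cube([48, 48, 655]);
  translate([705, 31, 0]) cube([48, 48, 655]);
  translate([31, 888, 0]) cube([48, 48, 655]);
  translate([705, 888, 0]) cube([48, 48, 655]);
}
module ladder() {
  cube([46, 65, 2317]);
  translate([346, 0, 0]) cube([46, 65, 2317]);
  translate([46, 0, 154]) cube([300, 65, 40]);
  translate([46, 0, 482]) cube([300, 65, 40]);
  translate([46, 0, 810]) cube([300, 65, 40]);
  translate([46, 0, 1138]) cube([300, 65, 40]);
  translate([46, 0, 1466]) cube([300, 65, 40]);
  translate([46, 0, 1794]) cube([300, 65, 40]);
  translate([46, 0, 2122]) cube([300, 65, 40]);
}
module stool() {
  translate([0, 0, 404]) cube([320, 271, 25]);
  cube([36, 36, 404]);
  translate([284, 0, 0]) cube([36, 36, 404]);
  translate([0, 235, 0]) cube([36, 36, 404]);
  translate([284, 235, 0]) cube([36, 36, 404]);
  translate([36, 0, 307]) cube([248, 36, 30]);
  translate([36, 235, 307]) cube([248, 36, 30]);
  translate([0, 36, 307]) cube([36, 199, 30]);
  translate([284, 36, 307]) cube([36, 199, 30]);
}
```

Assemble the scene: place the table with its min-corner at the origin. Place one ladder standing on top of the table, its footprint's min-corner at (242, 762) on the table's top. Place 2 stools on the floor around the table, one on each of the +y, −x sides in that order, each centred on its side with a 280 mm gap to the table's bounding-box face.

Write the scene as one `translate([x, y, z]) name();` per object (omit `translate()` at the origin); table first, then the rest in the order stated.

table();
translate([242, 762, 697]) ladder();
translate([232, 1247, 0]) stool();
translate([-600, 348, 0]) stool();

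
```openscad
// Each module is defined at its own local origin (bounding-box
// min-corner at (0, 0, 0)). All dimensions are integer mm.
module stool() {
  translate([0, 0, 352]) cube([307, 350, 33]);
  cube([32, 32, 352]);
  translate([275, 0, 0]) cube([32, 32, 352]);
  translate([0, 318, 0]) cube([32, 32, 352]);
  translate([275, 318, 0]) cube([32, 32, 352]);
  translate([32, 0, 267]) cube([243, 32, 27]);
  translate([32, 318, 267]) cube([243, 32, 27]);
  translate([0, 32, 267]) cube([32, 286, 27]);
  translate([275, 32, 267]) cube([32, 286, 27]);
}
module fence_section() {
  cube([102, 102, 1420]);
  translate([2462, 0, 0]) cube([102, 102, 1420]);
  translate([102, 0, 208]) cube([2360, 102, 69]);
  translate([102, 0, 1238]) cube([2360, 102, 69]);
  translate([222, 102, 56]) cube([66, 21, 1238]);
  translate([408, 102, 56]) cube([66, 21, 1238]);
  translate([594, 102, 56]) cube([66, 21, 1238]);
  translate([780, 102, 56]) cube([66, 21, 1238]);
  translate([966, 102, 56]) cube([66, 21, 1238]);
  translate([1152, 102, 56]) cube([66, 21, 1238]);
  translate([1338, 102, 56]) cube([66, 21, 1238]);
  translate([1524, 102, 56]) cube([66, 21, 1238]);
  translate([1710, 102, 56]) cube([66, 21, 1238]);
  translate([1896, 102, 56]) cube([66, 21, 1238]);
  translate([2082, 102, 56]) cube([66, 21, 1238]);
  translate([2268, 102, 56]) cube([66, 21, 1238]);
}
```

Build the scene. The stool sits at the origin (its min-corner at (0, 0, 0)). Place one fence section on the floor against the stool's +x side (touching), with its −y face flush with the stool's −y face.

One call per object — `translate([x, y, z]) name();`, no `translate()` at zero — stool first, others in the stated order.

stool();
translate([307, 0, 0]) fence_section();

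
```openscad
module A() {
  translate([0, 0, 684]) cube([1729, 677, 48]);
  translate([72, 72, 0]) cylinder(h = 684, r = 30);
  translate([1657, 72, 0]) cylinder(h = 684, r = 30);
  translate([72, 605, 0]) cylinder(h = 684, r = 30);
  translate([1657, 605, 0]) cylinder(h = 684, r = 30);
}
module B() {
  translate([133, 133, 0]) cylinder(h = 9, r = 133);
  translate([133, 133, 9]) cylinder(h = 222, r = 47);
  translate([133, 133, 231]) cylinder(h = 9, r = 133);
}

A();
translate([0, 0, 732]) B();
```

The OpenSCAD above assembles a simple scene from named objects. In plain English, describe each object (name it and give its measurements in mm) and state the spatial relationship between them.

A is a rectangular dining table. The top is 1729×677×48 mm with its upper surface at z = 732 mm. It stands on four round legs of 60 mm diameter, each leg's bounding box inset 42 mm from the nearest pair of top edges, running from the floor to the underside of the top.

B is a spool: two coaxial disc flanges of radius 133 mm and thickness 9 mm, joined by a core cylinder of radius 47 mm and height 222 mm. The lower flange rests on z = 0 and the three cylinders share a vertical axis.

The spool is on top of the table.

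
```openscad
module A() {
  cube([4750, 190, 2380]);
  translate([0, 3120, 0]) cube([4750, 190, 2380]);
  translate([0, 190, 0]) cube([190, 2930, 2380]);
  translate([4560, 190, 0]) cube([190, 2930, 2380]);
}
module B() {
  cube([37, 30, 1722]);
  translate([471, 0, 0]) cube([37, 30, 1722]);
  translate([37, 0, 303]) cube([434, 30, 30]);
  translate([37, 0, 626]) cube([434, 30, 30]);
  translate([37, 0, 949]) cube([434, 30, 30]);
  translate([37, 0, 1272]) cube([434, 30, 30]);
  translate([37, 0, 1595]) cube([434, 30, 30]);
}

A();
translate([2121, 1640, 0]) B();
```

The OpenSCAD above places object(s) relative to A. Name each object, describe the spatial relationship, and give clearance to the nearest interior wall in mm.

Clearances: x = 1931, y = 1450; minimum 1450 mm.

A is a house frame. B is a ladder. The ladder sits inside the house frame, centred. The clearance to the nearest interior wall is 1450 mm.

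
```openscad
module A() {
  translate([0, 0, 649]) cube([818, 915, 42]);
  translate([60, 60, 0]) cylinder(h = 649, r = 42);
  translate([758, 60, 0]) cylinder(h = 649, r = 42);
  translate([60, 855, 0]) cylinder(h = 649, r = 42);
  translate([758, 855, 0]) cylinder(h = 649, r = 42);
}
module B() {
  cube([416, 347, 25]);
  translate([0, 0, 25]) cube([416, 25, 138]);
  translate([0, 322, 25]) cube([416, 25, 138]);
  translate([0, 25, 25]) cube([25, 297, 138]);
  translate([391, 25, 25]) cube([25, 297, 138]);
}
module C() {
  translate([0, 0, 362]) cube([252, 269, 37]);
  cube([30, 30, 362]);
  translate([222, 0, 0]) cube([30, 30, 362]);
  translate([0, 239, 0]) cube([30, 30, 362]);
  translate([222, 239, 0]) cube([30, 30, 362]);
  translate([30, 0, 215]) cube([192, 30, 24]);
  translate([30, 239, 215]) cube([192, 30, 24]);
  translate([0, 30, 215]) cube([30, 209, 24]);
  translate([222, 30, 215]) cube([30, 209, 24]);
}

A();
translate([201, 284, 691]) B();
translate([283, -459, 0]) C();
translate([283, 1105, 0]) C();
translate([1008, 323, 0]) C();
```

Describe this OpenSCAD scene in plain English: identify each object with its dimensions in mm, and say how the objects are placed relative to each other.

A is a table: top 818 mm (x) × 915 mm (y), 42 mm thick, upper face at z = 691 mm, on four round legs of 84 mm diameter, each leg's bounding box inset 18 mm from the nearest pair of top edges, running from z = 0 to the bottom of the top.

B is an open storage box with external size 416×347×163 mm and wall thickness 25 mm (the base is also 25 mm thick). The base covers the whole footprint; the four walls stand on the base, with the y-facing walls full-width and the x-facing walls fitting between their inner faces.

C is a simple wooden stool: a rectangular seat 252 mm (x) by 269 mm (y), 37 mm thick, top face at z = 399 mm, on four square legs, each 30×30 mm in cross-section. The legs rest on z = 0, each flush with a corner of the seat. Four stretchers, 30 mm wide and 24 mm tall, connect adjacent legs with their undersides at z = 215 mm, each running between the inner faces of the legs it joins and aligned with the legs' outer faces on the other axis.

The open box is on top of the table, centred. Three stools sit around the table at the −y, +y, +x sides.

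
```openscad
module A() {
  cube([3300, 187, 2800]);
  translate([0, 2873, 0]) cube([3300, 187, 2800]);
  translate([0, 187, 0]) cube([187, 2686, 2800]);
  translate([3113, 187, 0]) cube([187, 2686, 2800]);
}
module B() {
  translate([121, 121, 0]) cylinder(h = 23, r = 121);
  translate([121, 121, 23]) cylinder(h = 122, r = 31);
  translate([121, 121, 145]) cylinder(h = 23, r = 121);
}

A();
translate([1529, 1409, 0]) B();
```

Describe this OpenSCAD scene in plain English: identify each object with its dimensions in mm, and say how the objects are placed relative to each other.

A is a box-shaped house frame (walls only): outside footprint 3300×3060 mm, wall height 2800 mm, wall thickness 187 mm. The two y-facing walls run the full x-width; the two x-facing walls fit between the inner faces of the y-facing walls.

B is a spool: two coaxial disc flanges of radius 121 mm and thickness 23 mm, joined by a core cylinder of radius 31 mm and height 122 mm. The lower flange rests on z = 0 and the three cylinders share a vertical axis.

The spool sits inside the house frame, centred.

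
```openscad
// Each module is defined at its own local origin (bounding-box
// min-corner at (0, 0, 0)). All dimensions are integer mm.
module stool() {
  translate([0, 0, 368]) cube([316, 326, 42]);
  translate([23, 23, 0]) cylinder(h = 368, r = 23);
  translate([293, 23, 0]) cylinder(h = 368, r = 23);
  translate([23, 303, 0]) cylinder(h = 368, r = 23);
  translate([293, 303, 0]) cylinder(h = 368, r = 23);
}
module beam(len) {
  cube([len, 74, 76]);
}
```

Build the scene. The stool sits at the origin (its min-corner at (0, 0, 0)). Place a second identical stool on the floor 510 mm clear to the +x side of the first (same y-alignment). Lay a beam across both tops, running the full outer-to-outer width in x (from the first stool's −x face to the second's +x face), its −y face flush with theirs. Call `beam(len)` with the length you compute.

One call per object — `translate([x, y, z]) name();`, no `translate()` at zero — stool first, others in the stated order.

stool();
translate([826, 0, 0]) stool();
translate([0, 0, 410]) beam(1142);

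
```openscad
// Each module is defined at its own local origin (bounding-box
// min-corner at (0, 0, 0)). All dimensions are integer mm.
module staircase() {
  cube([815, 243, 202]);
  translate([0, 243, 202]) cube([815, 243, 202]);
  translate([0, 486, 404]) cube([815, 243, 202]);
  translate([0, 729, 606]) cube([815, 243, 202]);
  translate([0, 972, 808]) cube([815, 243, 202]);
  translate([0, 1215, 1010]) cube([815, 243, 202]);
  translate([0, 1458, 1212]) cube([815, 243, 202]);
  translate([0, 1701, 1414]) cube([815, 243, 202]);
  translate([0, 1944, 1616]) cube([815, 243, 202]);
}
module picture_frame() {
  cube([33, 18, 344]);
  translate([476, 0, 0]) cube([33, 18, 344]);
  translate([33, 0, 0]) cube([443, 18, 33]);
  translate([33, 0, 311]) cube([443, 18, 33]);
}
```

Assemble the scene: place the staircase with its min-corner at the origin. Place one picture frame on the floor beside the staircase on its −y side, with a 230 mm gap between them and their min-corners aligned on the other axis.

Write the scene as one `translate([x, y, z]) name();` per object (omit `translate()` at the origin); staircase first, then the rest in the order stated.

staircase();
translate([0, -248, 0]) picture_frame();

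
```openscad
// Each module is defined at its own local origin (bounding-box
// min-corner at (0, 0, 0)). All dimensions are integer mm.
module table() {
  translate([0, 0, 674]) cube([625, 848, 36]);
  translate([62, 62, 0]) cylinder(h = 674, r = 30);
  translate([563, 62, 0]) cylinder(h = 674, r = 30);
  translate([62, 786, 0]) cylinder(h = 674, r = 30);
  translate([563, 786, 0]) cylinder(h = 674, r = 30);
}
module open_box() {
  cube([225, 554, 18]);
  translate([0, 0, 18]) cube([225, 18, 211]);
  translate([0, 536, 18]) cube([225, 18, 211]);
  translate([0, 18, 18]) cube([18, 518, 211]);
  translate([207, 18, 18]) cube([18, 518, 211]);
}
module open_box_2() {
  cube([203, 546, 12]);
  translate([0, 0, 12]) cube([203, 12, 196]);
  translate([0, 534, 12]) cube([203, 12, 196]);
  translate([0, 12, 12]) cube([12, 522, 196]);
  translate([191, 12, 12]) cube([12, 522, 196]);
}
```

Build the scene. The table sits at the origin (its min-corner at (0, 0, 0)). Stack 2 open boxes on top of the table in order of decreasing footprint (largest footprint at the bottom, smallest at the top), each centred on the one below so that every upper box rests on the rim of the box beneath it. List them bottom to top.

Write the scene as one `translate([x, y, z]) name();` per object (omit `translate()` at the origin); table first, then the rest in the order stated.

table();
translate([200, 147, 710]) open_box();
translate([211, 151, 939]) open_box_2();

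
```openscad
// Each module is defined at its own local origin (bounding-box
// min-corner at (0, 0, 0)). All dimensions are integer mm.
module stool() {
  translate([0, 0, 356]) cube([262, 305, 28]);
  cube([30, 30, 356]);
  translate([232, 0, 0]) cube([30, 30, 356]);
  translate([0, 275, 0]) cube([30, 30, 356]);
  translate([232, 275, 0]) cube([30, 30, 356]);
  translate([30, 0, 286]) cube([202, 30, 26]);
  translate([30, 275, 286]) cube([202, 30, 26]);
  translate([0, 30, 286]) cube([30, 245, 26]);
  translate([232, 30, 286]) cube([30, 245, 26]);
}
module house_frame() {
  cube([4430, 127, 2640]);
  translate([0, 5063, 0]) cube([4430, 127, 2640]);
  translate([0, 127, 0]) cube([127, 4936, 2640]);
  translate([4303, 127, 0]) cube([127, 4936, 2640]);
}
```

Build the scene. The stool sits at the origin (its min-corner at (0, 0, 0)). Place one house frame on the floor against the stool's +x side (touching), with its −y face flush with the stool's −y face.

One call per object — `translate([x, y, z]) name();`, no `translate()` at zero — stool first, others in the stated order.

stool();
translate([262, 0, 0]) house_frame();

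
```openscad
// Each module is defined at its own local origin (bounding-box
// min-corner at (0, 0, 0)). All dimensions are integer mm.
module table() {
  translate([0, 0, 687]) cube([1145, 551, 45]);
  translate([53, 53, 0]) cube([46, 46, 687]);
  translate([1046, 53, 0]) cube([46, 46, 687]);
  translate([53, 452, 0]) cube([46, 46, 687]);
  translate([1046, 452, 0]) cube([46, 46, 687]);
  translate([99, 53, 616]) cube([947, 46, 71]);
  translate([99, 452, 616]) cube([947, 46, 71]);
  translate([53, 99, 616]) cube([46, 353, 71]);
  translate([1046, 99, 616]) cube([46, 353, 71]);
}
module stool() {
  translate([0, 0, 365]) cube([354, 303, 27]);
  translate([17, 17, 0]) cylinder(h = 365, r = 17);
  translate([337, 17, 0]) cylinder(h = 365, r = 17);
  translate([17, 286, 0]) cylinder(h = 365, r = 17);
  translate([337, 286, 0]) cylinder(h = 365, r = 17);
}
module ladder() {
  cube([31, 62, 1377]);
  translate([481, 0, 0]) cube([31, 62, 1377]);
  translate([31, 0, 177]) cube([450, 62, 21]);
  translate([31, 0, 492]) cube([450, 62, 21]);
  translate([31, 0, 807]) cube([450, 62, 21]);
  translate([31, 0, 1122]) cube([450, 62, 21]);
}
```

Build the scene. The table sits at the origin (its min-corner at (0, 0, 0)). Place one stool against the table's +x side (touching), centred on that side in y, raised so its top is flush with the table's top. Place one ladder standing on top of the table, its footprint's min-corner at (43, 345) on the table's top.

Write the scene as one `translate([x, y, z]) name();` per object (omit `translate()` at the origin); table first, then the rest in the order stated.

table();
translate([1145, 124, 340]) stool();
translate([43, 345, 732]) ladder();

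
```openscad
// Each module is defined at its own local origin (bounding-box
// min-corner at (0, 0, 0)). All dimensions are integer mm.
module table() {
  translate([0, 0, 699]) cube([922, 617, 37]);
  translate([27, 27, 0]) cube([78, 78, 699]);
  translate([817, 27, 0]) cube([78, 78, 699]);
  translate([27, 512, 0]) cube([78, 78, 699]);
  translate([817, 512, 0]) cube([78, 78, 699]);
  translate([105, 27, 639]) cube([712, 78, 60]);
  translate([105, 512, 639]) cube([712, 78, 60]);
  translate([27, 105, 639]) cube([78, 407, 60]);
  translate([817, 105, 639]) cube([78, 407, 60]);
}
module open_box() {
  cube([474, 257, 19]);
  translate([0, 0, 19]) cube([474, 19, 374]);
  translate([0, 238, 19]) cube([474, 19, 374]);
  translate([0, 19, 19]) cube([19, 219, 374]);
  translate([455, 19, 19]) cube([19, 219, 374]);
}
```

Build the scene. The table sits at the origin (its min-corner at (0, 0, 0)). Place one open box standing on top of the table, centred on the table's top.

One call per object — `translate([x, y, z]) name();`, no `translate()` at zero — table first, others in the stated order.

table();
translate([224, 180, 736]) open_box();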